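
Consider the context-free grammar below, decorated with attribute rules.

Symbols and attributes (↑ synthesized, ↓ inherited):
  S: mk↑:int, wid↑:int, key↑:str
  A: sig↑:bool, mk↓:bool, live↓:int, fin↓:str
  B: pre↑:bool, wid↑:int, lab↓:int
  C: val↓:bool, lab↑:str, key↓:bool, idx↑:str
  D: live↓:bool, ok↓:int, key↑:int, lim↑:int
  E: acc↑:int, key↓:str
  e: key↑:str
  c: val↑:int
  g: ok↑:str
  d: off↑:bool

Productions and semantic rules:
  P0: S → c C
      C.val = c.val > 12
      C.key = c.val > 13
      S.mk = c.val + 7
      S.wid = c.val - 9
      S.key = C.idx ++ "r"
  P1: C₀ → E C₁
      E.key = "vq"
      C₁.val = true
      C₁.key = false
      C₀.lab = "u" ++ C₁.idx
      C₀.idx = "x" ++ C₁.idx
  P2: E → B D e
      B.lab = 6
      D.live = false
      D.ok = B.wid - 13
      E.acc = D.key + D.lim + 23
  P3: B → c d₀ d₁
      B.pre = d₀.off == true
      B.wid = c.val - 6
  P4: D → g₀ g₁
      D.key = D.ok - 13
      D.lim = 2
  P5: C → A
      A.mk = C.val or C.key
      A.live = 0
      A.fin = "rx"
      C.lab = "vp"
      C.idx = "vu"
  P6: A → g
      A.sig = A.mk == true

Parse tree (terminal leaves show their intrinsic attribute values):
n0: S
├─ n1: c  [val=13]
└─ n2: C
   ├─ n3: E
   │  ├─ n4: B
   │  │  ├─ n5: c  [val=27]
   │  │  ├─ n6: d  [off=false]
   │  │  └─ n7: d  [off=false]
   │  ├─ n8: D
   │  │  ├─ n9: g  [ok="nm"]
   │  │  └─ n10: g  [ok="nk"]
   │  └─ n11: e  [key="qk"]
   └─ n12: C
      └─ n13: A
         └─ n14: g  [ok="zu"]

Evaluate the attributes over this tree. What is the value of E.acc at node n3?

20

1. n1.val = 13  [terminal]
2. n2.val = true  [c.val > 12]
3. n2.key = false  [c.val > 13]
4. n3.key = "vq"  ["vq"]
5. n4.lab = 6  [6]
6. n5.val = 27  [terminal]
7. n6.off = false  [terminal]
8. n7.off = false  [terminal]
9. n4.pre = false  [d₀.off == true]
10. n4.wid = 21  [c.val - 6]
11. n8.live = false  [false]
12. n8.ok = 8  [B.wid - 13]
13. n9.ok = "nm"  [terminal]
14. n10.ok = "nk"  [terminal]
15. n8.key = -5  [D.ok - 13]
16. n8.lim = 2  [2]
17. n11.key = "qk"  [terminal]
18. n3.acc = 20  [D.key + D.lim + 23]
19. n12.val = true  [true]
20. n12.key = false  [false]
21. n13.mk = true  [C.val or C.key]
22. n13.live = 0  [0]
23. n13.fin = "rx"  ["rx"]
24. n14.ok = "zu"  [terminal]
25. n13.sig = true  [A.mk == true]
26. n12.lab = "vp"  ["vp"]
27. n12.idx = "vu"  ["vu"]
28. n2.lab = "uvu"  ["u" ++ C₁.idx]
29. n2.idx = "xvu"  ["x" ++ C₁.idx]
30. n0.mk = 20  [c.val + 7]
31. n0.wid = 4  [c.val - 9]
32. n0.key = "xvur"  [C.idx ++ "r"]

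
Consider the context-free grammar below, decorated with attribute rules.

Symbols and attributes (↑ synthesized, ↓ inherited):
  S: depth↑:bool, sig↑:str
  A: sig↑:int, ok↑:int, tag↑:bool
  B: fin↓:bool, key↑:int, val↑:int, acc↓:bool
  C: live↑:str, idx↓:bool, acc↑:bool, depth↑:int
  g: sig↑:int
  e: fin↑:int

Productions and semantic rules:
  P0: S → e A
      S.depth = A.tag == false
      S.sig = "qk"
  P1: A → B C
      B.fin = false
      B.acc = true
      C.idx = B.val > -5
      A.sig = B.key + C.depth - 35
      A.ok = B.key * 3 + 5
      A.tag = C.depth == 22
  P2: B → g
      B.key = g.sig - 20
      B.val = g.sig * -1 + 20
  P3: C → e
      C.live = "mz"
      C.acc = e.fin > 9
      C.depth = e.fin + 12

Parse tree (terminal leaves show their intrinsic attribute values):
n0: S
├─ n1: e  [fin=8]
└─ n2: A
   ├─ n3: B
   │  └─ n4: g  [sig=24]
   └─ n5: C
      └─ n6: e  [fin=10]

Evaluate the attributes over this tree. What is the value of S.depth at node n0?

false

1. n1.fin = 8  [terminal]
2. n3.fin = false  [false]
3. n3.acc = true  [true]
4. n4.sig = 24  [terminal]
5. n3.key = 4  [g.sig - 20]
6. n3.val = -4  [g.sig * -1 + 20]
7. n5.idx = true  [B.val > -5]
8. n6.fin = 10  [terminal]
9. n5.live = "mz"  ["mz"]
10. n5.acc = true  [e.fin > 9]
11. n5.depth = 22  [e.fin + 12]
12. n2.sig = -9  [B.key + C.depth - 35]
13. n2.ok = 17  [B.key * 3 + 5]
14. n2.tag = true  [C.depth == 22]
15. n0.depth = false  [A.tag == false]
16. n0.sig = "qk"  ["qk"]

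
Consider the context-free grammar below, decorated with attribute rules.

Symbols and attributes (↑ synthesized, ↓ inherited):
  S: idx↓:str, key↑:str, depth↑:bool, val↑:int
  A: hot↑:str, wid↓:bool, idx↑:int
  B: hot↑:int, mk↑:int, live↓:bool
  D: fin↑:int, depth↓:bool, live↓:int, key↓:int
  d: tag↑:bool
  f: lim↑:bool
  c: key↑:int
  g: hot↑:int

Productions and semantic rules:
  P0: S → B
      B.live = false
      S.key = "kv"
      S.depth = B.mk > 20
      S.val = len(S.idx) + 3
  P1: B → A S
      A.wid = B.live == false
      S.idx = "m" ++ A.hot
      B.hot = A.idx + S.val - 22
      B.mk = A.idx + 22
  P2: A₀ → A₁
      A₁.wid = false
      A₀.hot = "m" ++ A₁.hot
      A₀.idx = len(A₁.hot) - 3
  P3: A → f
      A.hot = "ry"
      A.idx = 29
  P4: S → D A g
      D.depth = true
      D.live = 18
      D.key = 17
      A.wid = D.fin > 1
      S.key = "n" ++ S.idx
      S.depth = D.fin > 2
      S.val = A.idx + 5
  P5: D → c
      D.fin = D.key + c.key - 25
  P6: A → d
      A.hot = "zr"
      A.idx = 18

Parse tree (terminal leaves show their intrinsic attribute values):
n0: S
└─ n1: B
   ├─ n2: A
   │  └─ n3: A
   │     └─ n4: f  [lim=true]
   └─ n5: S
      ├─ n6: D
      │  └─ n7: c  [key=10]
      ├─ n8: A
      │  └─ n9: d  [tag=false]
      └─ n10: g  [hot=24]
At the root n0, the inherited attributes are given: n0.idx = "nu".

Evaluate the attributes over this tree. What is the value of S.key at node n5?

1. n0.idx = "nu"  [given at root]
2. n1.live = false  [false]
3. n2.wid = true  [B.live == false]
4. n3.wid = false  [false]
5. n4.lim = true  [terminal]
6. n3.hot = "ry"  ["ry"]
7. n3.idx = 29  [29]
8. n2.hot = "mry"  ["m" ++ A₁.hot]
9. n2.idx = -1  [len(A₁.hot) - 3]
10. n5.idx = "mmry"  ["m" ++ A.hot]
11. n6.depth = true  [true]
12. n6.live = 18  [18]
13. n6.key = 17  [17]
14. n7.key = 10  [terminal]
15. n6.fin = 2  [D.key + c.key - 25]
16. n8.wid = true  [D.fin > 1]
17. n9.tag = false  [terminal]
18. n8.hot = "zr"  ["zr"]
19. n8.idx = 18  [18]
20. n10.hot = 24  [terminal]
21. n5.key = "nmmry"  ["n" ++ S.idx]
22. n5.depth = false  [D.fin > 2]
23. n5.val = 23  [A.idx + 5]
24. n1.hot = 0  [A.idx + S.val - 22]
25. n1.mk = 21  [A.idx + 22]
26. n0.key = "kv"  ["kv"]
27. n0.depth = true  [B.mk > 20]
28. n0.val = 5  [len(S.idx) + 3]

"nmmry"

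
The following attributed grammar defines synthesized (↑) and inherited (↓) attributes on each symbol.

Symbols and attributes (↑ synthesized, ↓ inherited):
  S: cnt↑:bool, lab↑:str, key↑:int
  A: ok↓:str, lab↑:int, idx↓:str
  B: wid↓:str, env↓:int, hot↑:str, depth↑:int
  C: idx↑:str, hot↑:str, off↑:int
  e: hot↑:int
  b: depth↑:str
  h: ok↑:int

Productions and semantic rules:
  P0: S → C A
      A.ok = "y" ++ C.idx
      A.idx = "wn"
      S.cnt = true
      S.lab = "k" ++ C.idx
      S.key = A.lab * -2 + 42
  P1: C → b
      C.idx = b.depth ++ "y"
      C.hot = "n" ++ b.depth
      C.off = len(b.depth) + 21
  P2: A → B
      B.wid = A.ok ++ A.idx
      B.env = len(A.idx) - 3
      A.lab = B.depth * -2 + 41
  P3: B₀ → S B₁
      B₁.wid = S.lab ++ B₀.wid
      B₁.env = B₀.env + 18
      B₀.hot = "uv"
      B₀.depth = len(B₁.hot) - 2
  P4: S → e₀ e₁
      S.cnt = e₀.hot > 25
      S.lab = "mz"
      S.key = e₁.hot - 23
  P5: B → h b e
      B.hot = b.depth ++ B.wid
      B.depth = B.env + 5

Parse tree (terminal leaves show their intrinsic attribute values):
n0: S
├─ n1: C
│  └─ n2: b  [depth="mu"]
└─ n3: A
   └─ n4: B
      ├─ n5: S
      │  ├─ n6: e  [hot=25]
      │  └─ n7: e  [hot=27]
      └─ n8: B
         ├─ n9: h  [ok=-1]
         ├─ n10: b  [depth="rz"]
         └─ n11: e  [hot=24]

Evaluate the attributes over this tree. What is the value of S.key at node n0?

1. n2.depth = "mu"  [terminal]
2. n1.idx = "muy"  [b.depth ++ "y"]
3. n1.hot = "nmu"  ["n" ++ b.depth]
4. n1.off = 23  [len(b.depth) + 21]
5. n3.ok = "ymuy"  ["y" ++ C.idx]
6. n3.idx = "wn"  ["wn"]
7. n4.wid = "ymuywn"  [A.ok ++ A.idx]
8. n4.env = -1  [len(A.idx) - 3]
9. n6.hot = 25  [terminal]
10. n7.hot = 27  [terminal]
11. n5.cnt = false  [e₀.hot > 25]
12. n5.lab = "mz"  ["mz"]
13. n5.key = 4  [e₁.hot - 23]
14. n8.wid = "mzymuywn"  [S.lab ++ B₀.wid]
15. n8.env = 17  [B₀.env + 18]
16. n9.ok = -1  [terminal]
17. n10.depth = "rz"  [terminal]
18. n11.hot = 24  [terminal]
19. n8.hot = "rzmzymuywn"  [b.depth ++ B.wid]
20. n8.depth = 22  [B.env + 5]
21. n4.hot = "uv"  ["uv"]
22. n4.depth = 8  [len(B₁.hot) - 2]
23. n3.lab = 25  [B.depth * -2 + 41]
24. n0.cnt = true  [true]
25. n0.lab = "kmuy"  ["k" ++ C.idx]
26. n0.key = -8  [A.lab * -2 + 42]

-8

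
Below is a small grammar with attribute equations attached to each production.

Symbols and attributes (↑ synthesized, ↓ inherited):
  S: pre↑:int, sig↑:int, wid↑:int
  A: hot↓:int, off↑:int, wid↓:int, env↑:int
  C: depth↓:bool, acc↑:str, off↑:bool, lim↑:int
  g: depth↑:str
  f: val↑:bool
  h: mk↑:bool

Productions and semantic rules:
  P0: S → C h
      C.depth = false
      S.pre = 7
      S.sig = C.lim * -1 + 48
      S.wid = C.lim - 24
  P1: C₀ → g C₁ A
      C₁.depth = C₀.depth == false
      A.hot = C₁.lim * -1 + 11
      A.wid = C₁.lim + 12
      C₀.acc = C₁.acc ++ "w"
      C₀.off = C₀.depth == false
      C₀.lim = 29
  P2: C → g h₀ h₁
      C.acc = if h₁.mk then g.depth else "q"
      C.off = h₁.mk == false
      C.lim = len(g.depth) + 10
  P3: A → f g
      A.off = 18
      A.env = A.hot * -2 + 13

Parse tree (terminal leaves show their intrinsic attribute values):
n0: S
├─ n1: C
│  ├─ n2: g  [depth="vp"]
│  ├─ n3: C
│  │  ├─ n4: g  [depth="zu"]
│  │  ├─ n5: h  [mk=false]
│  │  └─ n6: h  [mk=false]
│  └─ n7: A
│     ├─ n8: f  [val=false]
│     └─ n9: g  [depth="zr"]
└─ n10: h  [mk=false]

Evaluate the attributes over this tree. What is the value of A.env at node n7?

15

1. n1.depth = false  [false]
2. n2.depth = "vp"  [terminal]
3. n3.depth = true  [C₀.depth == false]
4. n4.depth = "zu"  [terminal]
5. n5.mk = false  [terminal]
6. n6.mk = false  [terminal]
7. n3.acc = "q"  [if h₁.mk then g.depth else "q"]
8. n3.off = true  [h₁.mk == false]
9. n3.lim = 12  [len(g.depth) + 10]
10. n7.hot = -1  [C₁.lim * -1 + 11]
11. n7.wid = 24  [C₁.lim + 12]
12. n8.val = false  [terminal]
13. n9.depth = "zr"  [terminal]
14. n7.off = 18  [18]
15. n7.env = 15  [A.hot * -2 + 13]
16. n1.acc = "qw"  [C₁.acc ++ "w"]
17. n1.off = true  [C₀.depth == false]
18. n1.lim = 29  [29]
19. n10.mk = false  [terminal]
20. n0.pre = 7  [7]
21. n0.sig = 19  [C.lim * -1 + 48]
22. n0.wid = 5  [C.lim - 24]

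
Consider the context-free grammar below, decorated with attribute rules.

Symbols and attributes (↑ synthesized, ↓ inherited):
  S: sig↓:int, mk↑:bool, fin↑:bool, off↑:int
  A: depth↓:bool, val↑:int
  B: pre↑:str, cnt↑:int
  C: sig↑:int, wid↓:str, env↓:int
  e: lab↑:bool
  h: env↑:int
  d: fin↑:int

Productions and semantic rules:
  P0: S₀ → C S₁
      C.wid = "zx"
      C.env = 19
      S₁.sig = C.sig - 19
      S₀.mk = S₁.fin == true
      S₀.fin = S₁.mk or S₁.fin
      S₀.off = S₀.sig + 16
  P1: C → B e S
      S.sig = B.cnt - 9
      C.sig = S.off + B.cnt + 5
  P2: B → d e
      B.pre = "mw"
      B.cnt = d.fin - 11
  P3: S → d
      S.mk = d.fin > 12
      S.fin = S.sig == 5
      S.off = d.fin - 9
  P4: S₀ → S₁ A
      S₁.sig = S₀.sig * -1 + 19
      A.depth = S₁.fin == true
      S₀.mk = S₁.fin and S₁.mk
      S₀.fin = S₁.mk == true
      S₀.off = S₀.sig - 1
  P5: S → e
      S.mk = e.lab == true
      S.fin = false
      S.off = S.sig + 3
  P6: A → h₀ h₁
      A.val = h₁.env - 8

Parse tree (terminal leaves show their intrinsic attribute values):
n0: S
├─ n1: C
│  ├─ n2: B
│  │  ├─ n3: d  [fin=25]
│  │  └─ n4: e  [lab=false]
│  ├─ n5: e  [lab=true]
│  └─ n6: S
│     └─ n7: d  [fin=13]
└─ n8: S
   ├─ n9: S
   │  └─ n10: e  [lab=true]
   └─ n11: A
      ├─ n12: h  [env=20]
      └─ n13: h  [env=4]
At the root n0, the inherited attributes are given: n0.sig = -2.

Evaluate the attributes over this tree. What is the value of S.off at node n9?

18

1. n0.sig = -2  [given at root]
2. n1.wid = "zx"  ["zx"]
3. n1.env = 19  [19]
4. n3.fin = 25  [terminal]
5. n4.lab = false  [terminal]
6. n2.pre = "mw"  ["mw"]
7. n2.cnt = 14  [d.fin - 11]
8. n5.lab = true  [terminal]
9. n6.sig = 5  [B.cnt - 9]
10. n7.fin = 13  [terminal]
11. n6.mk = true  [d.fin > 12]
12. n6.fin = true  [S.sig == 5]
13. n6.off = 4  [d.fin - 9]
14. n1.sig = 23  [S.off + B.cnt + 5]
15. n8.sig = 4  [C.sig - 19]
16. n9.sig = 15  [S₀.sig * -1 + 19]
17. n10.lab = true  [terminal]
18. n9.mk = true  [e.lab == true]
19. n9.fin = false  [false]
20. n9.off = 18  [S.sig + 3]
21. n11.depth = false  [S₁.fin == true]
22. n12.env = 20  [terminal]
23. n13.env = 4  [terminal]
24. n11.val = -4  [h₁.env - 8]
25. n8.mk = false  [S₁.fin and S₁.mk]
26. n8.fin = true  [S₁.mk == true]
27. n8.off = 3  [S₀.sig - 1]
28. n0.mk = true  [S₁.fin == true]
29. n0.fin = true  [S₁.mk or S₁.fin]
30. n0.off = 14  [S₀.sig + 16]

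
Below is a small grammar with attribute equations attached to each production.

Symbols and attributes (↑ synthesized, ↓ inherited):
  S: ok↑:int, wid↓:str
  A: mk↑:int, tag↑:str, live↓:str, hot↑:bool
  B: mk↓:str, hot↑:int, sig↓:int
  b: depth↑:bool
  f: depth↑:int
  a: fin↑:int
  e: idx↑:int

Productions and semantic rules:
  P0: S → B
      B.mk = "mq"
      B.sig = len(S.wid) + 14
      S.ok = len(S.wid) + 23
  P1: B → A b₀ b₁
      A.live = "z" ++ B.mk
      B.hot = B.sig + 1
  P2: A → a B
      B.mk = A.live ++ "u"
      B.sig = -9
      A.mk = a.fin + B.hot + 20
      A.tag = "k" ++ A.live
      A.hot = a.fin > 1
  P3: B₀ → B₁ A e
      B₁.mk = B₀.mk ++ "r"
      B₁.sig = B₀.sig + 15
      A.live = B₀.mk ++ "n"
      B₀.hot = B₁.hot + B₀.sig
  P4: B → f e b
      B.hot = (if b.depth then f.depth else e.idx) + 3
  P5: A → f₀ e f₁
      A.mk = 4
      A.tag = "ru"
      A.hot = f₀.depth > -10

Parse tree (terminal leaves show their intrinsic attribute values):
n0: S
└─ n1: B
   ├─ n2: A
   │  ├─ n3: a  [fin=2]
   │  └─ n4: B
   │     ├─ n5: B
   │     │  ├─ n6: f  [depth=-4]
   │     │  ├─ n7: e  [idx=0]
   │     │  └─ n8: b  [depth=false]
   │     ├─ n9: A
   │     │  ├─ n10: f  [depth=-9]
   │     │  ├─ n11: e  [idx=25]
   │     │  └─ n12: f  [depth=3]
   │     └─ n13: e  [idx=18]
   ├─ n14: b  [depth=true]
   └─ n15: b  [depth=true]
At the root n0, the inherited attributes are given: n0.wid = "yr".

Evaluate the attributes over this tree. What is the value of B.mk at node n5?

"zmqur"

1. n0.wid = "yr"  [given at root]
2. n1.mk = "mq"  ["mq"]
3. n1.sig = 16  [len(S.wid) + 14]
4. n2.live = "zmq"  ["z" ++ B.mk]
5. n3.fin = 2  [terminal]
6. n4.mk = "zmqu"  [A.live ++ "u"]
7. n4.sig = -9  [-9]
8. n5.mk = "zmqur"  [B₀.mk ++ "r"]
9. n5.sig = 6  [B₀.sig + 15]
10. n6.depth = -4  [terminal]
11. n7.idx = 0  [terminal]
12. n8.depth = false  [terminal]
13. n5.hot = 3  [(if b.depth then f.depth else e.idx) + 3]
14. n9.live = "zmqun"  [B₀.mk ++ "n"]
15. n10.depth = -9  [terminal]
16. n11.idx = 25  [terminal]
17. n12.depth = 3  [terminal]
18. n9.mk = 4  [4]
19. n9.tag = "ru"  ["ru"]
20. n9.hot = true  [f₀.depth > -10]
21. n13.idx = 18  [terminal]
22. n4.hot = -6  [B₁.hot + B₀.sig]
23. n2.mk = 16  [a.fin + B.hot + 20]
24. n2.tag = "kzmq"  ["k" ++ A.live]
25. n2.hot = true  [a.fin > 1]
26. n14.depth = true  [terminal]
27. n15.depth = true  [terminal]
28. n1.hot = 17  [B.sig + 1]
29. n0.ok = 25  [len(S.wid) + 23]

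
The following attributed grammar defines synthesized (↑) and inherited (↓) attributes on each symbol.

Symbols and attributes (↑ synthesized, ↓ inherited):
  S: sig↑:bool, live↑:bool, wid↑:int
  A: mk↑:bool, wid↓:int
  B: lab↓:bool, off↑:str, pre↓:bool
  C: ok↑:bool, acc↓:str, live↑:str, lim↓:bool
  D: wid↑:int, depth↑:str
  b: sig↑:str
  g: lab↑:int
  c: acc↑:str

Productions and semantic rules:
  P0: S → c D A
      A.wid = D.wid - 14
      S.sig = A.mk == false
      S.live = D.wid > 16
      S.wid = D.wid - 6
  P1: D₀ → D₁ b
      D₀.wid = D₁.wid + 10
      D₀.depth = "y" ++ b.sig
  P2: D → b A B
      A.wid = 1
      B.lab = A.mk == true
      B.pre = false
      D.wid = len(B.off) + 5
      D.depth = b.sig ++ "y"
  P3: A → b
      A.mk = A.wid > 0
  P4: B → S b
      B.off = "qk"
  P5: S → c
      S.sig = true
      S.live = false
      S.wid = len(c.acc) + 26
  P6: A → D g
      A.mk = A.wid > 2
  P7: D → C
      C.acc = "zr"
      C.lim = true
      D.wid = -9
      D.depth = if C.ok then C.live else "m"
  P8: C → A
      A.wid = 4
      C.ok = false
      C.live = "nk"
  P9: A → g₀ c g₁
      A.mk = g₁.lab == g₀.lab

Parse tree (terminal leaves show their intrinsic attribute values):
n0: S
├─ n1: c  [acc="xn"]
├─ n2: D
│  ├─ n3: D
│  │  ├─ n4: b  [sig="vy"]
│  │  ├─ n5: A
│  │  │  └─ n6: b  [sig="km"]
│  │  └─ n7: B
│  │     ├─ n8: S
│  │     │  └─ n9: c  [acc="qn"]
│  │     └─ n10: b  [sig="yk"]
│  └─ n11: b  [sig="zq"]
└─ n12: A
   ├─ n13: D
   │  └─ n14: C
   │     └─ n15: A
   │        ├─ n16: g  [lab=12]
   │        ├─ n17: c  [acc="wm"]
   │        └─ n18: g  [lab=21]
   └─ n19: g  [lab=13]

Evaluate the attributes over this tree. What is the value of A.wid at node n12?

1. n1.acc = "xn"  [terminal]
2. n4.sig = "vy"  [terminal]
3. n5.wid = 1  [1]
4. n6.sig = "km"  [terminal]
5. n5.mk = true  [A.wid > 0]
6. n7.lab = true  [A.mk == true]
7. n7.pre = false  [false]
8. n9.acc = "qn"  [terminal]
9. n8.sig = true  [true]
10. n8.live = false  [false]
11. n8.wid = 28  [len(c.acc) + 26]
12. n10.sig = "yk"  [terminal]
13. n7.off = "qk"  ["qk"]
14. n3.wid = 7  [len(B.off) + 5]
15. n3.depth = "vyy"  [b.sig ++ "y"]
16. n11.sig = "zq"  [terminal]
17. n2.wid = 17  [D₁.wid + 10]
18. n2.depth = "yzq"  ["y" ++ b.sig]
19. n12.wid = 3  [D.wid - 14]
20. n14.acc = "zr"  ["zr"]
21. n14.lim = true  [true]
22. n15.wid = 4  [4]
23. n16.lab = 12  [terminal]
24. n17.acc = "wm"  [terminal]
25. n18.lab = 21  [terminal]
26. n15.mk = false  [g₁.lab == g₀.lab]
27. n14.ok = false  [false]
28. n14.live = "nk"  ["nk"]
29. n13.wid = -9  [-9]
30. n13.depth = "m"  [if C.ok then C.live else "m"]
31. n19.lab = 13  [terminal]
32. n12.mk = true  [A.wid > 2]
33. n0.sig = false  [A.mk == false]
34. n0.live = true  [D.wid > 16]
35. n0.wid = 11  [D.wid - 6]

3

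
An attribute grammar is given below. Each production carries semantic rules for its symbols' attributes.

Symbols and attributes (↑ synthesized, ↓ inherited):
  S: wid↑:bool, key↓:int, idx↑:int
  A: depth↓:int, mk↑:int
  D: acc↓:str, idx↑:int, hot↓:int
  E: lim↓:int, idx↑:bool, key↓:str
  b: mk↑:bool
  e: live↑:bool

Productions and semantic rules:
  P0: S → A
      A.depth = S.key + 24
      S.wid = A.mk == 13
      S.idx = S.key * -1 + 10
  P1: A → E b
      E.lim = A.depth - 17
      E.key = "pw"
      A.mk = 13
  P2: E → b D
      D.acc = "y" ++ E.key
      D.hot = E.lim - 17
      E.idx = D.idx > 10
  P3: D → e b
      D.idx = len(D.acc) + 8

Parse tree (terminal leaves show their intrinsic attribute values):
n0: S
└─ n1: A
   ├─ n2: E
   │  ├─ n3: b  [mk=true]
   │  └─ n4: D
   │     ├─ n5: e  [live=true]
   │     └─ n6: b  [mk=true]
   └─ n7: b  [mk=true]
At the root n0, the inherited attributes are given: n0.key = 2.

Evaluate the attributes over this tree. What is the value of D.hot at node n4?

1. n0.key = 2  [given at root]
2. n1.depth = 26  [S.key + 24]
3. n2.lim = 9  [A.depth - 17]
4. n2.key = "pw"  ["pw"]
5. n3.mk = true  [terminal]
6. n4.acc = "ypw"  ["y" ++ E.key]
7. n4.hot = -8  [E.lim - 17]
8. n5.live = true  [terminal]
9. n6.mk = true  [terminal]
10. n4.idx = 11  [len(D.acc) + 8]
11. n2.idx = true  [D.idx > 10]
12. n7.mk = true  [terminal]
13. n1.mk = 13  [13]
14. n0.wid = true  [A.mk == 13]
15. n0.idx = 8  [S.key * -1 + 10]

-8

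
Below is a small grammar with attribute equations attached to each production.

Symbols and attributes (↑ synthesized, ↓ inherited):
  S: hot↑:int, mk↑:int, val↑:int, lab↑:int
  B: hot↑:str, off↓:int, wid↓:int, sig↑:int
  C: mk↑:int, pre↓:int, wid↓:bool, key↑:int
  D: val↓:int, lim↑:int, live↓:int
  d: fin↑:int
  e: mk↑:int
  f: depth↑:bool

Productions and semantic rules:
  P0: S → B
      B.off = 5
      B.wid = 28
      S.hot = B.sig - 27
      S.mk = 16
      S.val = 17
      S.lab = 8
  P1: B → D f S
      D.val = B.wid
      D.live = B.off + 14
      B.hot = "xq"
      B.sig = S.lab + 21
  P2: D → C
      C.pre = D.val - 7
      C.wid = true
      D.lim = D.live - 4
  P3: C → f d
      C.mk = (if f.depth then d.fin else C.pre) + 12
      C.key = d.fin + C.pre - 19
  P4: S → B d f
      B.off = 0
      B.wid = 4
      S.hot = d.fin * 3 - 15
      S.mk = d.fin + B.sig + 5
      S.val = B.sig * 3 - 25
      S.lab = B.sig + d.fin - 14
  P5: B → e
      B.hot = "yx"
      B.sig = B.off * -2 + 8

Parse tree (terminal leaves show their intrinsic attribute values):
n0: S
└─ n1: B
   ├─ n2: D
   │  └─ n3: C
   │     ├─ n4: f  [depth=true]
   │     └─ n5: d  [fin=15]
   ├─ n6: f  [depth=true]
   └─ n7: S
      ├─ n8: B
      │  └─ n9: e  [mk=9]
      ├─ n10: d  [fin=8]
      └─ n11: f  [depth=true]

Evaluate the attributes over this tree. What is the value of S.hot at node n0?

-4

1. n1.off = 5  [5]
2. n1.wid = 28  [28]
3. n2.val = 28  [B.wid]
4. n2.live = 19  [B.off + 14]
5. n3.pre = 21  [D.val - 7]
6. n3.wid = true  [true]
7. n4.depth = true  [terminal]
8. n5.fin = 15  [terminal]
9. n3.mk = 27  [(if f.depth then d.fin else C.pre) + 12]
10. n3.key = 17  [d.fin + C.pre - 19]
11. n2.lim = 15  [D.live - 4]
12. n6.depth = true  [terminal]
13. n8.off = 0  [0]
14. n8.wid = 4  [4]
15. n9.mk = 9  [terminal]
16. n8.hot = "yx"  ["yx"]
17. n8.sig = 8  [B.off * -2 + 8]
18. n10.fin = 8  [terminal]
19. n11.depth = true  [terminal]
20. n7.hot = 9  [d.fin * 3 - 15]
21. n7.mk = 21  [d.fin + B.sig + 5]
22. n7.val = -1  [B.sig * 3 - 25]
23. n7.lab = 2  [B.sig + d.fin - 14]
24. n1.hot = "xq"  ["xq"]
25. n1.sig = 23  [S.lab + 21]
26. n0.hot = -4  [B.sig - 27]
27. n0.mk = 16  [16]
28. n0.val = 17  [17]
29. n0.lab = 8  [8]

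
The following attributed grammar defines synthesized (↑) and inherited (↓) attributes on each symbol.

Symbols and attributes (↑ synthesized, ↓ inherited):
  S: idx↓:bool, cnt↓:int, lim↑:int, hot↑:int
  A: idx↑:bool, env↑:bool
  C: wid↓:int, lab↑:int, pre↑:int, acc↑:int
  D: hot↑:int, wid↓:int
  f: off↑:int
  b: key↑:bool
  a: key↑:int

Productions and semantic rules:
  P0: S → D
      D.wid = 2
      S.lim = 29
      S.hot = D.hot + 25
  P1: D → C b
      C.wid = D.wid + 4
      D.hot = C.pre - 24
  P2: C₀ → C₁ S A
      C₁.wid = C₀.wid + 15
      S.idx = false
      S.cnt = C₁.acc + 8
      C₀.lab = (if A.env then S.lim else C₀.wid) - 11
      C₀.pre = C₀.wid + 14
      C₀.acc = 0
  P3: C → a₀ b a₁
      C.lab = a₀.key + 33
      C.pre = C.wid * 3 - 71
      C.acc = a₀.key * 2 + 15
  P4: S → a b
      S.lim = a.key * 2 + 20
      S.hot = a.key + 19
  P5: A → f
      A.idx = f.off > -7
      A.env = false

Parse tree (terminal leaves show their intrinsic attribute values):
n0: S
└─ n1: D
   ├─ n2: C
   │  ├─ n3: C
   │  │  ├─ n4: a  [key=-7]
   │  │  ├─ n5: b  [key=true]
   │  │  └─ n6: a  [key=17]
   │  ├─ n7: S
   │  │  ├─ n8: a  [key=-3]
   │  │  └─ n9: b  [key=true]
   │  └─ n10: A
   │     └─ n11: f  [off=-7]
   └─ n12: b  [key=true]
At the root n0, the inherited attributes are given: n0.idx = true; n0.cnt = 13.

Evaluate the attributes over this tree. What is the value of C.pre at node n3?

1. n0.idx = true  [given at root]
2. n0.cnt = 13  [given at root]
3. n1.wid = 2  [2]
4. n2.wid = 6  [D.wid + 4]
5. n3.wid = 21  [C₀.wid + 15]
6. n4.key = -7  [terminal]
7. n5.key = true  [terminal]
8. n6.key = 17  [terminal]
9. n3.lab = 26  [a₀.key + 33]
10. n3.pre = -8  [C.wid * 3 - 71]
11. n3.acc = 1  [a₀.key * 2 + 15]
12. n7.idx = false  [false]
13. n7.cnt = 9  [C₁.acc + 8]
14. n8.key = -3  [terminal]
15. n9.key = true  [terminal]
16. n7.lim = 14  [a.key * 2 + 20]
17. n7.hot = 16  [a.key + 19]
18. n11.off = -7  [terminal]
19. n10.idx = false  [f.off > -7]
20. n10.env = false  [false]
21. n2.lab = -5  [(if A.env then S.lim else C₀.wid) - 11]
22. n2.pre = 20  [C₀.wid + 14]
23. n2.acc = 0  [0]
24. n12.key = true  [terminal]
25. n1.hot = -4  [C.pre - 24]
26. n0.lim = 29  [29]
27. n0.hot = 21  [D.hot + 25]

-8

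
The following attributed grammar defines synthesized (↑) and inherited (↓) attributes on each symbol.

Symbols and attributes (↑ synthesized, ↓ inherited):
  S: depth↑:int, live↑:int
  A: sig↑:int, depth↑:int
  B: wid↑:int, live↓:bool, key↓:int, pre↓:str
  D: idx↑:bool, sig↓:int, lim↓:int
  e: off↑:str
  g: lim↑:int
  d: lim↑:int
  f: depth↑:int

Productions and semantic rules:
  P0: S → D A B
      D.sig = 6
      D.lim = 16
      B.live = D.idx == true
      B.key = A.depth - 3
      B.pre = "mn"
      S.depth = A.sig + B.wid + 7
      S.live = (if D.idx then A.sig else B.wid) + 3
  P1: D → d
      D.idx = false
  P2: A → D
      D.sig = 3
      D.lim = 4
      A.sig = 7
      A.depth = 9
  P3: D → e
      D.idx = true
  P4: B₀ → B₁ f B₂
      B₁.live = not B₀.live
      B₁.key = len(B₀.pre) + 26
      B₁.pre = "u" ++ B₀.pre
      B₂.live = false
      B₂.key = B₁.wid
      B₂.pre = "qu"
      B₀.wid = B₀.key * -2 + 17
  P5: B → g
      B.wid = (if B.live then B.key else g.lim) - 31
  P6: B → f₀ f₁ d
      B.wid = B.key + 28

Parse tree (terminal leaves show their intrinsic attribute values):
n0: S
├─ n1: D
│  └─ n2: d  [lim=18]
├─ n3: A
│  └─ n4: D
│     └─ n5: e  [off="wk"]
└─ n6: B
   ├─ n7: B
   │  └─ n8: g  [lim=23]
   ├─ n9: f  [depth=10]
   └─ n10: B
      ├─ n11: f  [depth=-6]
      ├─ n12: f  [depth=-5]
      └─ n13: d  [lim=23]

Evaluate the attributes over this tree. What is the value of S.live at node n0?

8

1. n1.sig = 6  [6]
2. n1.lim = 16  [16]
3. n2.lim = 18  [terminal]
4. n1.idx = false  [false]
5. n4.sig = 3  [3]
6. n4.lim = 4  [4]
7. n5.off = "wk"  [terminal]
8. n4.idx = true  [true]
9. n3.sig = 7  [7]
10. n3.depth = 9  [9]
11. n6.live = false  [D.idx == true]
12. n6.key = 6  [A.depth - 3]
13. n6.pre = "mn"  ["mn"]
14. n7.live = true  [not B₀.live]
15. n7.key = 28  [len(B₀.pre) + 26]
16. n7.pre = "umn"  ["u" ++ B₀.pre]
17. n8.lim = 23  [terminal]
18. n7.wid = -3  [(if B.live then B.key else g.lim) - 31]
19. n9.depth = 10  [terminal]
20. n10.live = false  [false]
21. n10.key = -3  [B₁.wid]
22. n10.pre = "qu"  ["qu"]
23. n11.depth = -6  [terminal]
24. n12.depth = -5  [terminal]
25. n13.lim = 23  [terminal]
26. n10.wid = 25  [B.key + 28]
27. n6.wid = 5  [B₀.key * -2 + 17]
28. n0.depth = 19  [A.sig + B.wid + 7]
29. n0.live = 8  [(if D.idx then A.sig else B.wid) + 3]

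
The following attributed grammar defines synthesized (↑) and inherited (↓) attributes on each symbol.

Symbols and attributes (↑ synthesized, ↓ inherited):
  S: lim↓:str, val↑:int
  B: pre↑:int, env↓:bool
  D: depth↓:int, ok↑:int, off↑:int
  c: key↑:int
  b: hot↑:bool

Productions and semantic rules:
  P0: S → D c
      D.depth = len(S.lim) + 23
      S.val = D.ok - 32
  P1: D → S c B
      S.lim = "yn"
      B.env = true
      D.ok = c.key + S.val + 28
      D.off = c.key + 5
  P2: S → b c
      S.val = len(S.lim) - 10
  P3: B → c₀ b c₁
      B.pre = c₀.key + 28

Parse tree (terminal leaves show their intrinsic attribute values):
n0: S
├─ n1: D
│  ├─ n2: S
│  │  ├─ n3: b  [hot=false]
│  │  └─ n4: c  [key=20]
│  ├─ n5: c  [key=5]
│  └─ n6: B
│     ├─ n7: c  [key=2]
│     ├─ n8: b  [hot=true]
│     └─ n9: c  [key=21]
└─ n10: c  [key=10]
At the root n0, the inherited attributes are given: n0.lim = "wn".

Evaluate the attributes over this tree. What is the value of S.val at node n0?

1. n0.lim = "wn"  [given at root]
2. n1.depth = 25  [len(S.lim) + 23]
3. n2.lim = "yn"  ["yn"]
4. n3.hot = false  [terminal]
5. n4.key = 20  [terminal]
6. n2.val = -8  [len(S.lim) - 10]
7. n5.key = 5  [terminal]
8. n6.env = true  [true]
9. n7.key = 2  [terminal]
10. n8.hot = true  [terminal]
11. n9.key = 21  [terminal]
12. n6.pre = 30  [c₀.key + 28]
13. n1.ok = 25  [c.key + S.val + 28]
14. n1.off = 10  [c.key + 5]
15. n10.key = 10  [terminal]
16. n0.val = -7  [D.ok - 32]

-7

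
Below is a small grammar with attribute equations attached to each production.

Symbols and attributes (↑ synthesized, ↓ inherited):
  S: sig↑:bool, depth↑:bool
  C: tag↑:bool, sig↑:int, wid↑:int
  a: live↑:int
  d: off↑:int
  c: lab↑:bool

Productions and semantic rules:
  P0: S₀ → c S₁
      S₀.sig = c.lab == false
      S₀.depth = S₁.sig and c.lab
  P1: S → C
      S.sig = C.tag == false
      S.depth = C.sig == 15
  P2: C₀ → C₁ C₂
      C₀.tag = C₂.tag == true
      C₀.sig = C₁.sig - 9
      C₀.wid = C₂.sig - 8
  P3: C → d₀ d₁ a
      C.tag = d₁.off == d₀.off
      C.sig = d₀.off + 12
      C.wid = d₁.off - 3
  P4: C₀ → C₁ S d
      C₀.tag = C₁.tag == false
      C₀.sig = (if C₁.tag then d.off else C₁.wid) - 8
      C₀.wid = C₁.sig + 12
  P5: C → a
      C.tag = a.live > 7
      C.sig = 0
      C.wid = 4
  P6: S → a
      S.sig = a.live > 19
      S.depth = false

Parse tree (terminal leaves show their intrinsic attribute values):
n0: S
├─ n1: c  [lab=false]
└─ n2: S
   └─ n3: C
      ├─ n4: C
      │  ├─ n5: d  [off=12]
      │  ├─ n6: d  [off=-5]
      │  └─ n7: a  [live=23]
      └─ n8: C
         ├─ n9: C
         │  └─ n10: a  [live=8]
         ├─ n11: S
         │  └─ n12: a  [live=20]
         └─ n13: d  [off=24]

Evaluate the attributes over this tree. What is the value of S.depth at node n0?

1. n1.lab = false  [terminal]
2. n5.off = 12  [terminal]
3. n6.off = -5  [terminal]
4. n7.live = 23  [terminal]
5. n4.tag = false  [d₁.off == d₀.off]
6. n4.sig = 24  [d₀.off + 12]
7. n4.wid = -8  [d₁.off - 3]
8. n10.live = 8  [terminal]
9. n9.tag = true  [a.live > 7]
10. n9.sig = 0  [0]
11. n9.wid = 4  [4]
12. n12.live = 20  [terminal]
13. n11.sig = true  [a.live > 19]
14. n11.depth = false  [false]
15. n13.off = 24  [terminal]
16. n8.tag = false  [C₁.tag == false]
17. n8.sig = 16  [(if C₁.tag then d.off else C₁.wid) - 8]
18. n8.wid = 12  [C₁.sig + 12]
19. n3.tag = false  [C₂.tag == true]
20. n3.sig = 15  [C₁.sig - 9]
21. n3.wid = 8  [C₂.sig - 8]
22. n2.sig = true  [C.tag == false]
23. n2.depth = true  [C.sig == 15]
24. n0.sig = true  [c.lab == false]
25. n0.depth = false  [S₁.sig and c.lab]

false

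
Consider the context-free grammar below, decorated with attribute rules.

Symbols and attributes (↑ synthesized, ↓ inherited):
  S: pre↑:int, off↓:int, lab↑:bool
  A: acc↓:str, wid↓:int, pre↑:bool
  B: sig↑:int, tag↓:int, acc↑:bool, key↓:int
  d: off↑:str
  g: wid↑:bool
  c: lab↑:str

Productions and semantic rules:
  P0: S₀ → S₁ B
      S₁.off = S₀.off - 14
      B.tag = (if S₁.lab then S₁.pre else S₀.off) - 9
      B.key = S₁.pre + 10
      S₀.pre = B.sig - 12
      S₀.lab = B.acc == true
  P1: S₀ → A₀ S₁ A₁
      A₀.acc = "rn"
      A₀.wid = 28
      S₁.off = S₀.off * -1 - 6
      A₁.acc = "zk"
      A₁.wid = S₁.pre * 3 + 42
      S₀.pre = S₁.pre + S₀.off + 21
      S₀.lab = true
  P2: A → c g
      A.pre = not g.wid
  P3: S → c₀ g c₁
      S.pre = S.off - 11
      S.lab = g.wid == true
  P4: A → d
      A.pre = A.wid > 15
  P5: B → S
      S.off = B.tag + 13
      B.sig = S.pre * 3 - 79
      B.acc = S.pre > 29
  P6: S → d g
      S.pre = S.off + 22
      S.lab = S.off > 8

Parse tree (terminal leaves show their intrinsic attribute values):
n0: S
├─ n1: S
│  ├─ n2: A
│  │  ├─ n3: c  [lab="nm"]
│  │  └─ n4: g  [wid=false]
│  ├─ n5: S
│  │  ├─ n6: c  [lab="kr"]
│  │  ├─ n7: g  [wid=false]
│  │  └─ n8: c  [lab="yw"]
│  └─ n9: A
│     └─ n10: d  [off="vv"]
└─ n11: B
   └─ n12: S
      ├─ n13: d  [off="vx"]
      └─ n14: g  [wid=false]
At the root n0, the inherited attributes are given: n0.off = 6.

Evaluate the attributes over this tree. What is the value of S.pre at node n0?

1. n0.off = 6  [given at root]
2. n1.off = -8  [S₀.off - 14]
3. n2.acc = "rn"  ["rn"]
4. n2.wid = 28  [28]
5. n3.lab = "nm"  [terminal]
6. n4.wid = false  [terminal]
7. n2.pre = true  [not g.wid]
8. n5.off = 2  [S₀.off * -1 - 6]
9. n6.lab = "kr"  [terminal]
10. n7.wid = false  [terminal]
11. n8.lab = "yw"  [terminal]
12. n5.pre = -9  [S.off - 11]
13. n5.lab = false  [g.wid == true]
14. n9.acc = "zk"  ["zk"]
15. n9.wid = 15  [S₁.pre * 3 + 42]
16. n10.off = "vv"  [terminal]
17. n9.pre = false  [A.wid > 15]
18. n1.pre = 4  [S₁.pre + S₀.off + 21]
19. n1.lab = true  [true]
20. n11.tag = -5  [(if S₁.lab then S₁.pre else S₀.off) - 9]
21. n11.key = 14  [S₁.pre + 10]
22. n12.off = 8  [B.tag + 13]
23. n13.off = "vx"  [terminal]
24. n14.wid = false  [terminal]
25. n12.pre = 30  [S.off + 22]
26. n12.lab = false  [S.off > 8]
27. n11.sig = 11  [S.pre * 3 - 79]
28. n11.acc = true  [S.pre > 29]
29. n0.pre = -1  [B.sig - 12]
30. n0.lab = true  [B.acc == true]

-1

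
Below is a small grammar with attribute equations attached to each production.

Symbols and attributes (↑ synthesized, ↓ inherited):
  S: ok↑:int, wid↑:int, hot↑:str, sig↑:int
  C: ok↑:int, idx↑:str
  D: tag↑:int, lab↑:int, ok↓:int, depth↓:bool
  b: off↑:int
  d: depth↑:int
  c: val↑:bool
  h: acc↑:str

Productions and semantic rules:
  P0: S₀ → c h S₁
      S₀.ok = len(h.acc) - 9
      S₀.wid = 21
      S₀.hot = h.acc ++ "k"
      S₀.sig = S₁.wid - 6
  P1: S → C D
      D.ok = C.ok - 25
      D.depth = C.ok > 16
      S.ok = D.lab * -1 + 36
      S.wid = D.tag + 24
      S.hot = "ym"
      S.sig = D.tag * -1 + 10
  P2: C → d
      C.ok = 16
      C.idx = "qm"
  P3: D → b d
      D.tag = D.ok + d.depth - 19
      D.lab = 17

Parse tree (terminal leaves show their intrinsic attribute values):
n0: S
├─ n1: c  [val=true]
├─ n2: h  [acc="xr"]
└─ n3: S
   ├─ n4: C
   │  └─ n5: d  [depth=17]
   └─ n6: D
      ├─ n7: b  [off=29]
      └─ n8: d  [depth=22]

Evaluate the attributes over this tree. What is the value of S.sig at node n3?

16

1. n1.val = true  [terminal]
2. n2.acc = "xr"  [terminal]
3. n5.depth = 17  [terminal]
4. n4.ok = 16  [16]
5. n4.idx = "qm"  ["qm"]
6. n6.ok = -9  [C.ok - 25]
7. n6.depth = false  [C.ok > 16]
8. n7.off = 29  [terminal]
9. n8.depth = 22  [terminal]
10. n6.tag = -6  [D.ok + d.depth - 19]
11. n6.lab = 17  [17]
12. n3.ok = 19  [D.lab * -1 + 36]
13. n3.wid = 18  [D.tag + 24]
14. n3.hot = "ym"  ["ym"]
15. n3.sig = 16  [D.tag * -1 + 10]
16. n0.ok = -7  [len(h.acc) - 9]
17. n0.wid = 21  [21]
18. n0.hot = "xrk"  [h.acc ++ "k"]
19. n0.sig = 12  [S₁.wid - 6]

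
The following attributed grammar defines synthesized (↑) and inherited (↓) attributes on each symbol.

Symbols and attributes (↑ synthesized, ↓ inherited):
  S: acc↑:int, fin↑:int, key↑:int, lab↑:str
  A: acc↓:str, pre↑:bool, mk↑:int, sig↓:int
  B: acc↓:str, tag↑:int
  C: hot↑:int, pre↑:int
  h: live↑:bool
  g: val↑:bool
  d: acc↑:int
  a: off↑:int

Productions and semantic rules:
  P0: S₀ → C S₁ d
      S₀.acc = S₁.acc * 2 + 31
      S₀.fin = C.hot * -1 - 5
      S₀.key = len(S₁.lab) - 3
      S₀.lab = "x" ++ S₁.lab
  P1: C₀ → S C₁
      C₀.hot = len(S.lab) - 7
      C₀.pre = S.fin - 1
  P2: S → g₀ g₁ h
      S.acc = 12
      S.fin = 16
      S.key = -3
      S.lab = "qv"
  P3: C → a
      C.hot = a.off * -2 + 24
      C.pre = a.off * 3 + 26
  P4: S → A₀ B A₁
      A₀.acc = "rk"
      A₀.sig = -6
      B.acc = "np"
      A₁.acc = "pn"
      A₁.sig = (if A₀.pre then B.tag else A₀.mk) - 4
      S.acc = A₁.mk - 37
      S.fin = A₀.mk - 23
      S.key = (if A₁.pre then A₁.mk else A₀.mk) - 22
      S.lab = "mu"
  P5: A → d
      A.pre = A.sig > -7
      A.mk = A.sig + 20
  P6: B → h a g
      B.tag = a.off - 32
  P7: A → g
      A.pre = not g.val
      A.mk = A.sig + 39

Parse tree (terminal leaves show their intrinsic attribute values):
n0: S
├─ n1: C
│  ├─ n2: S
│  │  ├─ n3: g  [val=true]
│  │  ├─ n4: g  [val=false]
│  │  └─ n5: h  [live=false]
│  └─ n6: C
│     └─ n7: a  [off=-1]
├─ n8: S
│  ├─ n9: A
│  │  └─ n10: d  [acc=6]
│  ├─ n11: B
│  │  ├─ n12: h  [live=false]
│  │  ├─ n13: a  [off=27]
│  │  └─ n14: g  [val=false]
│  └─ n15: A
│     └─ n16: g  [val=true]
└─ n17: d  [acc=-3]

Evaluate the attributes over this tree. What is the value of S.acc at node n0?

17

1. n3.val = true  [terminal]
2. n4.val = false  [terminal]
3. n5.live = false  [terminal]
4. n2.acc = 12  [12]
5. n2.fin = 16  [16]
6. n2.key = -3  [-3]
7. n2.lab = "qv"  ["qv"]
8. n7.off = -1  [terminal]
9. n6.hot = 26  [a.off * -2 + 24]
10. n6.pre = 23  [a.off * 3 + 26]
11. n1.hot = -5  [len(S.lab) - 7]
12. n1.pre = 15  [S.fin - 1]
13. n9.acc = "rk"  ["rk"]
14. n9.sig = -6  [-6]
15. n10.acc = 6  [terminal]
16. n9.pre = true  [A.sig > -7]
17. n9.mk = 14  [A.sig + 20]
18. n11.acc = "np"  ["np"]
19. n12.live = false  [terminal]
20. n13.off = 27  [terminal]
21. n14.val = false  [terminal]
22. n11.tag = -5  [a.off - 32]
23. n15.acc = "pn"  ["pn"]
24. n15.sig = -9  [(if A₀.pre then B.tag else A₀.mk) - 4]
25. n16.val = true  [terminal]
26. n15.pre = false  [not g.val]
27. n15.mk = 30  [A.sig + 39]
28. n8.acc = -7  [A₁.mk - 37]
29. n8.fin = -9  [A₀.mk - 23]
30. n8.key = -8  [(if A₁.pre then A₁.mk else A₀.mk) - 22]
31. n8.lab = "mu"  ["mu"]
32. n17.acc = -3  [terminal]
33. n0.acc = 17  [S₁.acc * 2 + 31]
34. n0.fin = 0  [C.hot * -1 - 5]
35. n0.key = -1  [len(S₁.lab) - 3]
36. n0.lab = "xmu"  ["x" ++ S₁.lab]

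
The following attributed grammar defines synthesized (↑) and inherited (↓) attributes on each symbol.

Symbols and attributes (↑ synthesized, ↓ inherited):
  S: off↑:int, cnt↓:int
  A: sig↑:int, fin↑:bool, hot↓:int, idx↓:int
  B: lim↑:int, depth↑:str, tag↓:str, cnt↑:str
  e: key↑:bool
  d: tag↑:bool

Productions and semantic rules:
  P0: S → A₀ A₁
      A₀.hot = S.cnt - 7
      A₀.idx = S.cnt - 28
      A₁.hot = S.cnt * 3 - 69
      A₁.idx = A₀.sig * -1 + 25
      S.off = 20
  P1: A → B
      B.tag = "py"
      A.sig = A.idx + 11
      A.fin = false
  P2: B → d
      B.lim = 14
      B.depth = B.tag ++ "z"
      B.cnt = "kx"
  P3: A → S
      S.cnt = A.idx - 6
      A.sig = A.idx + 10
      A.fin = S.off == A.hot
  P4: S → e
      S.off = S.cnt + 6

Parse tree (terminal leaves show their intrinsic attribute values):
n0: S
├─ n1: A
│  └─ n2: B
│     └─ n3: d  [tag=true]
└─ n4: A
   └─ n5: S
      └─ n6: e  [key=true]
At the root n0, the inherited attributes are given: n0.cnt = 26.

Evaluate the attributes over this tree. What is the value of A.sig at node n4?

26

1. n0.cnt = 26  [given at root]
2. n1.hot = 19  [S.cnt - 7]
3. n1.idx = -2  [S.cnt - 28]
4. n2.tag = "py"  ["py"]
5. n3.tag = true  [terminal]
6. n2.lim = 14  [14]
7. n2.depth = "pyz"  [B.tag ++ "z"]
8. n2.cnt = "kx"  ["kx"]
9. n1.sig = 9  [A.idx + 11]
10. n1.fin = false  [false]
11. n4.hot = 9  [S.cnt * 3 - 69]
12. n4.idx = 16  [A₀.sig * -1 + 25]
13. n5.cnt = 10  [A.idx - 6]
14. n6.key = true  [terminal]
15. n5.off = 16  [S.cnt + 6]
16. n4.sig = 26  [A.idx + 10]
17. n4.fin = false  [S.off == A.hot]
18. n0.off = 20  [20]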